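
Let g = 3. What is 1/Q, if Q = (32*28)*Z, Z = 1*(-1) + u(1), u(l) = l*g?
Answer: 1/1792 ≈ 0.00055804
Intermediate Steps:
u(l) = 3*l (u(l) = l*3 = 3*l)
Z = 2 (Z = 1*(-1) + 3*1 = -1 + 3 = 2)
Q = 1792 (Q = (32*28)*2 = 896*2 = 1792)
1/Q = 1/1792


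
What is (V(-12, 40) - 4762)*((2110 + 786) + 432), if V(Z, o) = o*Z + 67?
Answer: -17222400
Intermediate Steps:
V(Z, o) = 67 + Z*o (V(Z, o) = Z*o + 67 = 67 + Z*o)
(V(-12, 40) - 4762)*((2110 + 786) + 432) = ((67 - 12*40) - 4762)*((2110 + 786) + 432) = ((67 - 480) - 4762)*(2896 + 432) = (-413 - 4762)*3328 = -5175*3328 = -17222400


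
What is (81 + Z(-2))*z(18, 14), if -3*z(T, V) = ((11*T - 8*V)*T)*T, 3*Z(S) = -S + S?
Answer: -752328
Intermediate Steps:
Z(S) = 0 (Z(S) = (-S + S)/3 = (⅓)*0 = 0)
z(T, V) = -T²*(-8*V + 11*T)/3 (z(T, V) = -(11*T - 8*V)*T*T/3 = -(-8*V + 11*T)*T*T/3 = -T*(-8*V + 11*T)*T/3 = -T²*(-8*V + 11*T)/3)
(81 + Z(-2))*z(18, 14) = (81 + 0)*((⅓)*18²*(-11*18 + 8*14)) = 81*((⅓)*324*(-198 + 112)) = 81*((⅓)*324*(-86)) = 81*(-9288) = -752328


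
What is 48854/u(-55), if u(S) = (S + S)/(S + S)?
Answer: 48854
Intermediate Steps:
u(S) = 1 (u(S) = (2*S)/((2*S)) = (2*S)*(1/(2*S)) = 1)
48854/u(-55) = 48854/1 = 48854*1 = 48854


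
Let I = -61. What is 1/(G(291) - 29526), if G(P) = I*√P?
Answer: -9842/290233955 + 61*√291/870701865 ≈ -3.2715e-5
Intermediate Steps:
G(P) = -61*√P
1/(G(291) - 29526) = 1/(-61*√291 - 29526) = 1/(-29526 - 61*√291)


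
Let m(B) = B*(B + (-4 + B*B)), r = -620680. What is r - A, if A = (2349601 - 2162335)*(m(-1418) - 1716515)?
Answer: 533877903012086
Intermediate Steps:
m(B) = B*(-4 + B + B²) (m(B) = B*(B + (-4 + B²)) = B*(-4 + B + B²))
A = -533877903632766 (A = (2349601 - 2162335)*(-1418*(-4 - 1418 + (-1418)²) - 1716515) = 187266*(-1418*(-4 - 1418 + 2010724) - 1716515) = 187266*(-1418*2009302 - 1716515) = 187266*(-2849190236 - 1716515) = 187266*(-2850906751) = -533877903632766)
r - A = -620680 - 1*(-533877903632766) = -620680 + 533877903632766 = 533877903012086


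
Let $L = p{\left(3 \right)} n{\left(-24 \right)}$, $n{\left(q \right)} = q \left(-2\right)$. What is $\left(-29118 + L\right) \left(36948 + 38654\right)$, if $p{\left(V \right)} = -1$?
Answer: $-2205007932$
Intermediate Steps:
$n{\left(q \right)} = - 2 q$
$L = -48$ ($L = - \left(-2\right) \left(-24\right) = \left(-1\right) 48 = -48$)
$\left(-29118 + L\right) \left(36948 + 38654\right) = \left(-29118 - 48\right) \left(36948 + 38654\right) = \left(-29166\right) 75602 = -2205007932$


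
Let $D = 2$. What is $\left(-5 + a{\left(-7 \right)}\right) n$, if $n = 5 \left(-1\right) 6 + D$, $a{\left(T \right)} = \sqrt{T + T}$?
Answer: $140 - 28 i \sqrt{14} \approx 140.0 - 104.77 i$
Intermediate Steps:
$a{\left(T \right)} = \sqrt{2} \sqrt{T}$ ($a{\left(T \right)} = \sqrt{2 T} = \sqrt{2} \sqrt{T}$)
$n = -28$ ($n = 5 \left(-1\right) 6 + 2 = \left(-5\right) 6 + 2 = -30 + 2 = -28$)
$\left(-5 + a{\left(-7 \right)}\right) n = \left(-5 + \sqrt{2} \sqrt{-7}\right) \left(-28\right) = \left(-5 + \sqrt{2} i \sqrt{7}\right) \left(-28\right) = \left(-5 + i \sqrt{14}\right) \left(-28\right) = 140 - 28 i \sqrt{14}$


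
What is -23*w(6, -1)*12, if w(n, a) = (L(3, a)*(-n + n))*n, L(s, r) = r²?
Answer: 0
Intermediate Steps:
w(n, a) = 0 (w(n, a) = (a²*(-n + n))*n = (a²*0)*n = 0*n = 0)
-23*w(6, -1)*12 = -23*0*12 = 0*12 = 0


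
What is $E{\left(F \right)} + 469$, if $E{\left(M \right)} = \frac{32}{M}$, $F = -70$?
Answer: $\frac{16399}{35} \approx 468.54$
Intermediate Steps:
$E{\left(F \right)} + 469 = \frac{32}{-70} + 469 = 32 \left(- \frac{1}{70}\right) + 469 = - \frac{16}{35} + 469 = \frac{16399}{35}$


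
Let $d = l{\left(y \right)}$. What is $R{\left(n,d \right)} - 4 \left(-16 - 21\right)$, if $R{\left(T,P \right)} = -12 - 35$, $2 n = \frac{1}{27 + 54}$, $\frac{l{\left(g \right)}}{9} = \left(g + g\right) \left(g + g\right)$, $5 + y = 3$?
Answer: $101$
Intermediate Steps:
$y = -2$ ($y = -5 + 3 = -2$)
$l{\left(g \right)} = 36 g^{2}$ ($l{\left(g \right)} = 9 \left(g + g\right) \left(g + g\right) = 9 \cdot 2 g 2 g = 9 \cdot 4 g^{2} = 36 g^{2}$)
$d = 144$ ($d = 36 \left(-2\right)^{2} = 36 \cdot 4 = 144$)
$n = \frac{1}{162}$ ($n = \frac{1}{2 \left(27 + 54\right)} = \frac{1}{2 \cdot 81} = \frac{1}{2} \cdot \frac{1}{81} = \frac{1}{162} \approx 0.0061728$)
$R{\left(T,P \right)} = -47$ ($R{\left(T,P \right)} = -12 - 35 = -47$)
$R{\left(n,d \right)} - 4 \left(-16 - 21\right) = -47 - 4 \left(-16 - 21\right) = -47 - 4 \left(-37\right) = -47 - -148 = -47 + 148 = 101$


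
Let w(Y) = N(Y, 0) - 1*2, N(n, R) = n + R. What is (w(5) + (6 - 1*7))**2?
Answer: 4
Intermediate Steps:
N(n, R) = R + n
w(Y) = -2 + Y (w(Y) = (0 + Y) - 1*2 = Y - 2 = -2 + Y)
(w(5) + (6 - 1*7))**2 = ((-2 + 5) + (6 - 1*7))**2 = (3 + (6 - 7))**2 = (3 - 1)**2 = 2**2 = 4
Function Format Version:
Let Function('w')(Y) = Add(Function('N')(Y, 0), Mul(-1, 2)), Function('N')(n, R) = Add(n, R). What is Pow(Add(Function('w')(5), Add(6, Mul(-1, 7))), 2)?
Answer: 4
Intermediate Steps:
Function('N')(n, R) = Add(R, n)
Function('w')(Y) = Add(-2, Y) (Function('w')(Y) = Add(Add(0, Y), Mul(-1, 2)) = Add(Y, -2) = Add(-2, Y))
Pow(Add(Function('w')(5), Add(6, Mul(-1, 7))), 2) = Pow(Add(Add(-2, 5), Add(6, Mul(-1, 7))), 2) = Pow(Add(3, Add(6, -7)), 2) = Pow(Add(3, -1), 2) = Pow(2, 2) = 4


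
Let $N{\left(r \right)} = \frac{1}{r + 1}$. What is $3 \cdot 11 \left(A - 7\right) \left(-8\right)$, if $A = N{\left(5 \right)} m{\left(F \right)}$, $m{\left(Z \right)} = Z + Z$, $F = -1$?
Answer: $1936$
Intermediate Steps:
$m{\left(Z \right)} = 2 Z$
$N{\left(r \right)} = \frac{1}{1 + r}$
$A = - \frac{1}{3}$ ($A = \frac{2 \left(-1\right)}{1 + 5} = \frac{1}{6} \left(-2\right) = - \frac{1}{3} \approx -0.33333$)
$3 \cdot 11 \left(A - 7\right) \left(-8\right) = 3 \cdot 11 \left(- \frac{1}{3} - 7\right) \left(-8\right) = 33 \left(\left(- \frac{22}{3}\right) \left(-8\right)\right) = 33 \cdot \frac{176}{3} = 1936$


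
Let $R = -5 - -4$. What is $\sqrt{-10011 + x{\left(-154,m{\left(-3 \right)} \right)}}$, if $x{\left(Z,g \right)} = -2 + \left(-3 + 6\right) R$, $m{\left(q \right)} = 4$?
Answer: $4 i \sqrt{626} \approx 100.08 i$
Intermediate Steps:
$R = -1$ ($R = -5 + 4 = -1$)
$x{\left(Z,g \right)} = -5$ ($x{\left(Z,g \right)} = -2 + \left(-3 + 6\right) \left(-1\right) = -2 + 3 \left(-1\right) = -2 - 3 = -5$)
$\sqrt{-10011 + x{\left(-154,m{\left(-3 \right)} \right)}} = \sqrt{-10011 - 5} = \sqrt{-10016} = 4 i \sqrt{626}$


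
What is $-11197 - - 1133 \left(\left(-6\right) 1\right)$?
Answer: $-17995$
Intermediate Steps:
$-11197 - - 1133 \left(\left(-6\right) 1\right) = -11197 - \left(-1133\right) \left(-6\right) = -11197 - 6798 = -17995$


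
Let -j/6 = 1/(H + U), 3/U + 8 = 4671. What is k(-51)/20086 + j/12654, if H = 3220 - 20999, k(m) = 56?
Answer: 4895662777157/1755952534006638 ≈ 0.0027880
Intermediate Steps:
U = 3/4663 (U = 3/(-8 + 4671) = 3/4663 ≈ 0.00064336)
H = -17779
j = 13989/41451737 (j = -6/(-17779 + 3/4663) = -6/(-82903474/4663) = -6*(-4663/82903474) = 13989/41451737 ≈ 0.00033748)
k(-51)/20086 + j/12654 = 56/20086 + (13989/41451737)/12654 = 56*(1/20086) + (13989/41451737)*(1/12654) = 28/10043 + 4663/174843426666 = 4895662777157/1755952534006638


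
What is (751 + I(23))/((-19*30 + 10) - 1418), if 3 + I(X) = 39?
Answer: -787/1978 ≈ -0.39788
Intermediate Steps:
I(X) = 36 (I(X) = -3 + 39 = 36)
(751 + I(23))/((-19*30 + 10) - 1418) = (751 + 36)/((-19*30 + 10) - 1418) = 787/((-570 + 10) - 1418) = 787/(-560 - 1418) = 787/(-1978) = 787*(-1/1978) = -787/1978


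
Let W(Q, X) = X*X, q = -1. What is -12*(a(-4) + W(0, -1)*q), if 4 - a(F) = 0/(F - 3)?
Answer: -36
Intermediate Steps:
a(F) = 4 (a(F) = 4 - 0/(F - 3) = 4 - 0/(-3 + F) = 4 - 1*0 = 4 + 0 = 4)
W(Q, X) = X**2
-12*(a(-4) + W(0, -1)*q) = -12*(4 + (-1)**2*(-1)) = -12*(4 + 1*(-1)) = -12*(4 - 1) = -12*3 = -36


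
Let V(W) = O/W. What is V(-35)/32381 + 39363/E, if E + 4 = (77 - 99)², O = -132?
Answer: 2974101931/36266720 ≈ 82.006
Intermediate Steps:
V(W) = -132/W
E = 480 (E = -4 + (77 - 99)² = -4 + (-22)² = -4 + 484 = 480)
V(-35)/32381 + 39363/E = -132/(-35)/32381 + 39363/480 = -132*(-1/35)*(1/32381) + 39363*(1/480) = (132/35)*(1/32381) + 13121/160 = 132/1133335 + 13121/160 = 2974101931/36266720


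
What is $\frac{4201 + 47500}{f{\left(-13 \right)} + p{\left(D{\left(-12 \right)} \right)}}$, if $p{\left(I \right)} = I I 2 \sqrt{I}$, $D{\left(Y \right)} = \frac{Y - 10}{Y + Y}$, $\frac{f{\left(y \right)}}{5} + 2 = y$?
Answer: $- \frac{241216185600}{349758949} - \frac{900838224 \sqrt{33}}{349758949} \approx -704.46$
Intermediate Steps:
$f{\left(y \right)} = -10 + 5 y$
$D{\left(Y \right)} = \frac{-10 + Y}{2 Y}$
$p{\left(I \right)} = 2 I^{\frac{5}{2}}$ ($p{\left(I \right)} = I^{2} \cdot 2 \sqrt{I} = 2 I^{2} \sqrt{I} = 2 I^{\frac{5}{2}}$)
$\frac{4201 + 47500}{f{\left(-13 \right)} + p{\left(D{\left(-12 \right)} \right)}} = \frac{4201 + 47500}{\left(-10 + 5 \left(-13\right)\right) + 2 \left(\frac{-10 - 12}{2 \left(-12\right)}\right)^{\frac{5}{2}}} = \frac{51701}{\left(-10 - 65\right) + 2 \left(\frac{1}{2} \left(- \frac{1}{12}\right) \left(-22\right)\right)^{\frac{5}{2}}} = \frac{51701}{-75 + 2 \left(\frac{11}{12}\right)^{\frac{5}{2}}} = \frac{51701}{-75 + 2 \frac{121 \sqrt{33}}{864}} = \frac{51701}{-75 + \frac{121 \sqrt{33}}{432}}$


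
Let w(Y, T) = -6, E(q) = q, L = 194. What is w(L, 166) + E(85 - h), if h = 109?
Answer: -30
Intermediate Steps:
w(L, 166) + E(85 - h) = -6 + (85 - 1*109) = -6 + (85 - 109) = -6 - 24 = -30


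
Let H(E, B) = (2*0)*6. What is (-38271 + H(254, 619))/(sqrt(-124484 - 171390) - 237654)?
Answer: 4547628117/28239859795 + 38271*I*sqrt(295874)/56479719590 ≈ 0.16104 + 0.00036858*I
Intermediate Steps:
H(E, B) = 0 (H(E, B) = 0*6 = 0)
(-38271 + H(254, 619))/(sqrt(-124484 - 171390) - 237654) = (-38271 + 0)/(sqrt(-124484 - 171390) - 237654) = -38271/(sqrt(-295874) - 237654) = -38271/(I*sqrt(295874) - 237654) = -38271/(-237654 + I*sqrt(295874))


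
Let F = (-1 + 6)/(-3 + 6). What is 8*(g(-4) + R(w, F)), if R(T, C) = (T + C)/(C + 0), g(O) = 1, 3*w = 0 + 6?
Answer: 128/5 ≈ 25.600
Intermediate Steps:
w = 2 (w = (0 + 6)/3 = (⅓)*6 = 2)
F = 5/3 ≈ 1.6667
R(T, C) = (C + T)/C
8*(g(-4) + R(w, F)) = 8*(1 + (5/3 + 2)/(5/3)) = 8*(1 + (⅗)*(11/3)) = 8*(1 + 11/5) = 8*(16/5) = 128/5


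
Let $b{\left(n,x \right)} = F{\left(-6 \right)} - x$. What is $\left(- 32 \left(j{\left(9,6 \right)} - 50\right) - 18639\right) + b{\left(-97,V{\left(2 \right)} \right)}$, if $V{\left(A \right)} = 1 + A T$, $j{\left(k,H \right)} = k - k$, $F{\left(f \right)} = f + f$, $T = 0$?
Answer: $-17052$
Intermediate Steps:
$F{\left(f \right)} = 2 f$
$j{\left(k,H \right)} = 0$
$V{\left(A \right)} = 1$ ($V{\left(A \right)} = 1 + A 0 = 1 + 0 = 1$)
$b{\left(n,x \right)} = -12 - x$ ($b{\left(n,x \right)} = 2 \left(-6\right) - x = -12 - x$)
$\left(- 32 \left(j{\left(9,6 \right)} - 50\right) - 18639\right) + b{\left(-97,V{\left(2 \right)} \right)} = \left(- 32 \left(0 - 50\right) - 18639\right) - 13 = \left(\left(-32\right) \left(-50\right) - 18639\right) - 13 = \left(1600 - 18639\right) - 13 = -17039 - 13 = -17052$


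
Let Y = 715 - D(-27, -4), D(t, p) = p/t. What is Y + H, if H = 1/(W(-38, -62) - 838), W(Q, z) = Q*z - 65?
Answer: 28044380/39231 ≈ 714.85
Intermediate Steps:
W(Q, z) = -65 + Q*z
Y = 19301/27 (Y = 715 - (-4)/(-27) = 715 - (-4)*(-1)/27 = 715 - 1*4/27 = 715 - 4/27 = 19301/27 ≈ 714.85)
H = 1/1453 (H = 1/((-65 - 38*(-62)) - 838) = 1/((-65 + 2356) - 838) = 1/(2291 - 838) = 1/1453 ≈ 0.00068823)
Y + H = 19301/27 + 1/1453 = 28044380/39231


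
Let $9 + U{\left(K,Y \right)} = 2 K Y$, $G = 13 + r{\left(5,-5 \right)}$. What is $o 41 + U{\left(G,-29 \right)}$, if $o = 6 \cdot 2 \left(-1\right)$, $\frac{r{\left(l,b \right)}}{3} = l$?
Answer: $-2125$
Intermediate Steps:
$r{\left(l,b \right)} = 3 l$
$G = 28$ ($G = 13 + 3 \cdot 5 = 13 + 15 = 28$)
$U{\left(K,Y \right)} = -9 + 2 K Y$
$o = -12$ ($o = 12 \left(-1\right) = -12$)
$o 41 + U{\left(G,-29 \right)} = \left(-12\right) 41 + \left(-9 + 2 \cdot 28 \left(-29\right)\right) = -492 - 1633 = -2125$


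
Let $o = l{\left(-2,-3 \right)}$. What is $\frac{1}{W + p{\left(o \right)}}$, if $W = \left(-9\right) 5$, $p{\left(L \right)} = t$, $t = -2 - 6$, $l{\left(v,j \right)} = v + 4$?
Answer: $- \frac{1}{53} \approx -0.018868$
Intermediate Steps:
$l{\left(v,j \right)} = 4 + v$
$o = 2$ ($o = 4 - 2 = 2$)
$t = -8$ ($t = -2 - 6 = -8$)
$p{\left(L \right)} = -8$
$W = -45$
$\frac{1}{W + p{\left(o \right)}} = \frac{1}{-45 - 8} = \frac{1}{-53} = - \frac{1}{53}$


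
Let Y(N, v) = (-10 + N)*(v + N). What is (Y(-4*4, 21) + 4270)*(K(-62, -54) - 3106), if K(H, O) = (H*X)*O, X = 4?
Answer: 42584040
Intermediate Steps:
K(H, O) = 4*H*O (K(H, O) = (H*4)*O = (4*H)*O = 4*H*O)
Y(N, v) = (-10 + N)*(N + v)
(Y(-4*4, 21) + 4270)*(K(-62, -54) - 3106) = (((-4*4)² - (-40)*4 - 10*21 - 4*4*21) + 4270)*(4*(-62)*(-54) - 3106) = (((-16)² - 10*(-16) - 210 - 16*21) + 4270)*(13392 - 3106) = ((256 + 160 - 210 - 336) + 4270)*10286 = (-130 + 4270)*10286 = 4140*10286 = 42584040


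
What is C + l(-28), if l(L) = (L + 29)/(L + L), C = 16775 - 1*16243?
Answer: 29791/56 ≈ 531.98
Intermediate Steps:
C = 532 (C = 16775 - 16243 = 532)
l(L) = (29 + L)/(2*L) (l(L) = (29 + L)/((2*L)) = (29 + L)*(1/(2*L)) = (29 + L)/(2*L))
C + l(-28) = 532 + (½)*(29 - 28)/(-28) = 532 + (½)*(-1/28)*1 = 532 - 1/56 = 29791/56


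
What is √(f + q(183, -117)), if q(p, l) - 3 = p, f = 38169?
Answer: √38355 ≈ 195.84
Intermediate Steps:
q(p, l) = 3 + p
√(f + q(183, -117)) = √(38169 + (3 + 183)) = √(38169 + 186) = √38355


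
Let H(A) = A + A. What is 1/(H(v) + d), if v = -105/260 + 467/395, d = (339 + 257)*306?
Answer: 10270/1873017509 ≈ 5.4831e-6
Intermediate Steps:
d = 182376 (d = 596*306 = 182376)
v = 15989/20540 (v = -105*1/260 + 467*(1/395) = -21/52 + 467/395 = 15989/20540 ≈ 0.77843)
H(A) = 2*A
1/(H(v) + d) = 1/(2*(15989/20540) + 182376) = 1/(15989/10270 + 182376) = 1/(1873017509/10270) = 10270/1873017509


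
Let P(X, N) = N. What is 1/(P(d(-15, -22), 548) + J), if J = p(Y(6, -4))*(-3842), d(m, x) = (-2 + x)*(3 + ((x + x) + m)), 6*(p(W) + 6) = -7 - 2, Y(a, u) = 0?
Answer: 1/29363 ≈ 3.4056e-5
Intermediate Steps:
p(W) = -15/2 (p(W) = -6 + (-7 - 2)/6 = -6 + (⅙)*(-9) = -6 - 3/2 = -15/2)
d(m, x) = (-2 + x)*(3 + m + 2*x) (d(m, x) = (-2 + x)*(3 + (2*x + m)) = (-2 + x)*(3 + (m + 2*x)) = (-2 + x)*(3 + m + 2*x))
J = 28815 (J = -15/2*(-3842) = 28815)
1/(P(d(-15, -22), 548) + J) = 1/(548 + 28815) = 1/29363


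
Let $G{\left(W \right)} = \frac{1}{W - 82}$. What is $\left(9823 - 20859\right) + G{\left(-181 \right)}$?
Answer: $- \frac{2902469}{263} \approx -11036.0$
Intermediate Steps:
$G{\left(W \right)} = \frac{1}{-82 + W}$
$\left(9823 - 20859\right) + G{\left(-181 \right)} = \left(9823 - 20859\right) + \frac{1}{-82 - 181} = \left(9823 - 20859\right) + \frac{1}{-263} = -11036 - \frac{1}{263} = - \frac{2902469}{263}$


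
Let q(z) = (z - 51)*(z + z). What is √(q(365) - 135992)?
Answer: 2*√23307 ≈ 305.33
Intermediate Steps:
q(z) = 2*z*(-51 + z) (q(z) = (-51 + z)*(2*z) = 2*z*(-51 + z))
√(q(365) - 135992) = √(2*365*(-51 + 365) - 135992) = √(2*365*314 - 135992) = √(229220 - 135992) = √93228 = 2*√23307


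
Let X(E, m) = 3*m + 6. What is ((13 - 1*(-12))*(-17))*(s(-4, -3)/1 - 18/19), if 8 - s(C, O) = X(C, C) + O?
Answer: -129625/19 ≈ -6822.4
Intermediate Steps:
X(E, m) = 6 + 3*m
s(C, O) = 2 - O - 3*C (s(C, O) = 8 - ((6 + 3*C) + O) = 8 - (6 + O + 3*C) = 8 + (-6 - O - 3*C) = 2 - O - 3*C)
((13 - 1*(-12))*(-17))*(s(-4, -3)/1 - 18/19) = ((13 - 1*(-12))*(-17))*((2 - 1*(-3) - 3*(-4))/1 - 18/19) = ((13 + 12)*(-17))*((2 + 3 + 12)*1 - 18*1/19) = (25*(-17))*(17*1 - 18/19) = -425*(17 - 18/19) = -425*305/19 = -129625/19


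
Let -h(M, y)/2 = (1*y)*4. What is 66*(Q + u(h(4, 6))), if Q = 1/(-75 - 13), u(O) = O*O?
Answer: 608253/4 ≈ 1.5206e+5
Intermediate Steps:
h(M, y) = -8*y (h(M, y) = -2*1*y*4 = -2*y*4 = -8*y)
u(O) = O**2
Q = -1/88 (Q = 1/(-88) = -1/88 ≈ -0.011364)
66*(Q + u(h(4, 6))) = 66*(-1/88 + (-8*6)**2) = 66*(-1/88 + (-48)**2) = 66*(-1/88 + 2304) = 66*(202751/88) = 608253/4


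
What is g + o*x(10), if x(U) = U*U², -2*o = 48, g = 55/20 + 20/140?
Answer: -671919/28 ≈ -23997.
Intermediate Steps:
g = 81/28 (g = 55*(1/20) + 20*(1/140) = 11/4 + ⅐ = 81/28 ≈ 2.8929)
o = -24 (o = -½*48 = -24)
x(U) = U³
g + o*x(10) = 81/28 - 24*10³ = 81/28 - 24*1000 = 81/28 - 24000 = -671919/28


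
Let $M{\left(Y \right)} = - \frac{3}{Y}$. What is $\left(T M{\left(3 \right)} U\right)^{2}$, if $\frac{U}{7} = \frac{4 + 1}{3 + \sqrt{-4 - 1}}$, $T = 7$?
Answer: $1225 - \frac{3675 i \sqrt{5}}{2} \approx 1225.0 - 4108.8 i$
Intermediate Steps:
$U = \frac{35}{3 + i \sqrt{5}}$ ($U = 7 \frac{4 + 1}{3 + \sqrt{-4 - 1}} = 7 \frac{5}{3 + \sqrt{-5}} = 7 \frac{5}{3 + i \sqrt{5}} = \frac{35}{3 + i \sqrt{5}} \approx 7.5 - 5.5902 i$)
$\left(T M{\left(3 \right)} U\right)^{2} = \left(7 \left(- \frac{3}{3}\right) \left(\frac{15}{2} - \frac{5 i \sqrt{5}}{2}\right)\right)^{2} = \left(7 \left(\left(-3\right) \frac{1}{3}\right) \left(\frac{15}{2} - \frac{5 i \sqrt{5}}{2}\right)\right)^{2} = \left(7 \left(-1\right) \left(\frac{15}{2} - \frac{5 i \sqrt{5}}{2}\right)\right)^{2} = \left(- 7 \left(\frac{15}{2} - \frac{5 i \sqrt{5}}{2}\right)\right)^{2} = \left(- \frac{105}{2} + \frac{35 i \sqrt{5}}{2}\right)^{2}$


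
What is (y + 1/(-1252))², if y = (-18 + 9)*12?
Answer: 18283637089/1567504 ≈ 11664.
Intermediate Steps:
y = -108 (y = -9*12 = -108)
(y + 1/(-1252))² = (-108 + 1/(-1252))² = (-108 - 1/1252)² = (-135217/1252)² = 18283637089/1567504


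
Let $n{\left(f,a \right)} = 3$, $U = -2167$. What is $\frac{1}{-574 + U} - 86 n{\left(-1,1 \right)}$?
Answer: $- \frac{707179}{2741} \approx -258.0$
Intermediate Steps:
$\frac{1}{-574 + U} - 86 n{\left(-1,1 \right)} = \frac{1}{-574 - 2167} - 258 = \frac{1}{-2741} - 258 = - \frac{1}{2741} - 258 = - \frac{707179}{2741}$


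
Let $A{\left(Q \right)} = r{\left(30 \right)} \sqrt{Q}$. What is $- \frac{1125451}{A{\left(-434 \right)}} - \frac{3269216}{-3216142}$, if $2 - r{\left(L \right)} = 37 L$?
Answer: $\frac{1634608}{1608071} - \frac{4063 i \sqrt{434}}{1736} \approx 1.0165 - 48.758 i$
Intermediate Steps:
$r{\left(L \right)} = 2 - 37 L$
$A{\left(Q \right)} = - 1108 \sqrt{Q}$ ($A{\left(Q \right)} = \left(2 - 1110\right) \sqrt{Q} = - 1108 \sqrt{Q}$)
$- \frac{1125451}{A{\left(-434 \right)}} - \frac{3269216}{-3216142} = - \frac{1125451}{\left(-1108\right) \sqrt{-434}} - \frac{3269216}{-3216142} = - \frac{1125451}{\left(-1108\right) i \sqrt{434}} - - \frac{1634608}{1608071} = - \frac{1125451}{\left(-1108\right) i \sqrt{434}} + \frac{1634608}{1608071} = - 1125451 \frac{i \sqrt{434}}{480872} + \frac{1634608}{1608071} = - \frac{4063 i \sqrt{434}}{1736} + \frac{1634608}{1608071} = \frac{1634608}{1608071} - \frac{4063 i \sqrt{434}}{1736}$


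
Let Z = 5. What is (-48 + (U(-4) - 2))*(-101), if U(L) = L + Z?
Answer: 4949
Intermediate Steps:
U(L) = 5 + L (U(L) = L + 5 = 5 + L)
(-48 + (U(-4) - 2))*(-101) = (-48 + ((5 - 4) - 2))*(-101) = (-48 + (1 - 2))*(-101) = (-48 - 1)*(-101) = -49*(-101) = 4949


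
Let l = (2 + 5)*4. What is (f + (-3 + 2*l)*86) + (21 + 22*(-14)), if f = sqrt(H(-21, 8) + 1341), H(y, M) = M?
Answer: 4271 + sqrt(1349) ≈ 4307.7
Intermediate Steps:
l = 28 (l = 7*4 = 28)
f = sqrt(1349) (f = sqrt(8 + 1341) = sqrt(1349) ≈ 36.729)
(f + (-3 + 2*l)*86) + (21 + 22*(-14)) = (sqrt(1349) + (-3 + 2*28)*86) + (21 + 22*(-14)) = (sqrt(1349) + (-3 + 56)*86) + (21 - 308) = (sqrt(1349) + 53*86) - 287 = (sqrt(1349) + 4558) - 287 = (4558 + sqrt(1349)) - 287 = 4271 + sqrt(1349)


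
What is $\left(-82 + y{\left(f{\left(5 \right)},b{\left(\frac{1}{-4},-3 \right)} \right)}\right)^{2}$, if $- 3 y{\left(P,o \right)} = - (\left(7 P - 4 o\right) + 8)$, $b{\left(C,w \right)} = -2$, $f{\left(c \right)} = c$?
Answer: $4225$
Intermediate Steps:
$y{\left(P,o \right)} = \frac{8}{3} - \frac{4 o}{3} + \frac{7 P}{3}$ ($y{\left(P,o \right)} = - \frac{\left(-1\right) \left(\left(7 P - 4 o\right) + 8\right)}{3} = - \frac{\left(-1\right) \left(\left(- 4 o + 7 P\right) + 8\right)}{3} = - \frac{\left(-1\right) \left(8 - 4 o + 7 P\right)}{3} = - \frac{-8 - 7 P + 4 o}{3} = \frac{8}{3} - \frac{4 o}{3} + \frac{7 P}{3}$)
$\left(-82 + y{\left(f{\left(5 \right)},b{\left(\frac{1}{-4},-3 \right)} \right)}\right)^{2} = \left(-82 + \left(\frac{8}{3} - - \frac{8}{3} + \frac{7}{3} \cdot 5\right)\right)^{2} = \left(-82 + \left(\frac{8}{3} + \frac{8}{3} + \frac{35}{3}\right)\right)^{2} = \left(-82 + 17\right)^{2} = \left(-65\right)^{2} = 4225$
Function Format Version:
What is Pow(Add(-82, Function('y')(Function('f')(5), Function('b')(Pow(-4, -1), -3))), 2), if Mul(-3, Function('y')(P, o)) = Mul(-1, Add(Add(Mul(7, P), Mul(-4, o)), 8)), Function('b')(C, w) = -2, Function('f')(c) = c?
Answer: 4225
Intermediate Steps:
Function('y')(P, o) = Add(Rational(8, 3), Mul(Rational(-4, 3), o), Mul(Rational(7, 3), P)) (Function('y')(P, o) = Mul(Rational(-1, 3), Mul(-1, Add(Add(Mul(7, P), Mul(-4, o)), 8))) = Mul(Rational(-1, 3), Mul(-1, Add(Add(Mul(-4, o), Mul(7, P)), 8))) = Mul(Rational(-1, 3), Mul(-1, Add(8, Mul(-4, o), Mul(7, P)))) = Mul(Rational(-1, 3), Add(-8, Mul(-7, P), Mul(4, o))) = Add(Rational(8, 3), Mul(Rational(-4, 3), o), Mul(Rational(7, 3), P)))
Pow(Add(-82, Function('y')(Function('f')(5), Function('b')(Pow(-4, -1), -3))), 2) = Pow(Add(-82, Add(Rational(8, 3), Mul(Rational(-4, 3), -2), Mul(Rational(7, 3), 5))), 2) = Pow(Add(-82, Add(Rational(8, 3), Rational(8, 3), Rational(35, 3))), 2) = Pow(Add(-82, 17), 2) = Pow(-65, 2) = 4225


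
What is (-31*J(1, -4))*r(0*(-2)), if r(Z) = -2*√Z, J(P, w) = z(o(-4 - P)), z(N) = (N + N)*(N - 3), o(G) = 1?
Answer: 0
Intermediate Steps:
z(N) = 2*N*(-3 + N) (z(N) = (2*N)*(-3 + N) = 2*N*(-3 + N))
J(P, w) = -4 (J(P, w) = 2*1*(-3 + 1) = 2*1*(-2) = -4)
(-31*J(1, -4))*r(0*(-2)) = (-31*(-4))*(-2*√(0*(-2))) = 124*(-2*√0) = 124*(-2*0) = 124*0 = 0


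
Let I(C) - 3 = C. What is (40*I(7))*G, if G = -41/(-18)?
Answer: 8200/9 ≈ 911.11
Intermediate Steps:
G = 41/18 (G = -41*(-1/18) = 41/18 ≈ 2.2778)
I(C) = 3 + C
(40*I(7))*G = (40*(3 + 7))*(41/18) = (40*10)*(41/18) = 400*(41/18) = 8200/9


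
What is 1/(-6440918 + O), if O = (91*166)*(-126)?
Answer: -1/8344274 ≈ -1.1984e-7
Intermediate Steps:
O = -1903356 (O = 15106*(-126) = -1903356)
1/(-6440918 + O) = 1/(-6440918 - 1903356) = 1/(-8344274) = -1/8344274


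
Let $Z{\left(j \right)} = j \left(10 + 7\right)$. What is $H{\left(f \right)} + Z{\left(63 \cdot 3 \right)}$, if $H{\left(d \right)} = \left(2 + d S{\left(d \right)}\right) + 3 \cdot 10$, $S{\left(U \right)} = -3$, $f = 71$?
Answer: $3032$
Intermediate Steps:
$H{\left(d \right)} = 32 - 3 d$ ($H{\left(d \right)} = \left(2 + d \left(-3\right)\right) + 3 \cdot 10 = \left(2 - 3 d\right) + 30 = 32 - 3 d$)
$Z{\left(j \right)} = 17 j$ ($Z{\left(j \right)} = j 17 = 17 j$)
$H{\left(f \right)} + Z{\left(63 \cdot 3 \right)} = \left(32 - 213\right) + 17 \cdot 63 \cdot 3 = \left(32 - 213\right) + 17 \cdot 189 = -181 + 3213 = 3032$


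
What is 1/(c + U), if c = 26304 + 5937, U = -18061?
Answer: 1/14180 ≈ 7.0522e-5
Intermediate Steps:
c = 32241
1/(c + U) = 1/(32241 - 18061) = 1/14180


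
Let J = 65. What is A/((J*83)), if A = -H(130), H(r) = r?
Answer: -2/83 ≈ -0.024096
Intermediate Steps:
A = -130 (A = -1*130 = -130)
A/((J*83)) = -130/(65*83) = -130/5395 = -130*1/5395 = -2/83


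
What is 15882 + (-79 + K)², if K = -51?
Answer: 32782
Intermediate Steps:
15882 + (-79 + K)² = 15882 + (-79 - 51)² = 15882 + (-130)² = 15882 + 16900 = 32782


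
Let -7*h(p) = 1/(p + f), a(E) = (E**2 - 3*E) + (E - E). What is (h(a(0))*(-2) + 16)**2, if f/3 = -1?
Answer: 111556/441 ≈ 252.96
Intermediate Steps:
f = -3 (f = 3*(-1) = -3)
a(E) = E**2 - 3*E (a(E) = (E**2 - 3*E) + 0 = E**2 - 3*E)
h(p) = -1/(7*(-3 + p)) (h(p) = -1/(7*(p - 3)) = -1/(7*(-3 + p)))
(h(a(0))*(-2) + 16)**2 = (-1/(-21 + 7*(0*(-3 + 0)))*(-2) + 16)**2 = (-1/(-21 + 7*(0*(-3)))*(-2) + 16)**2 = (-1/(-21 + 7*0)*(-2) + 16)**2 = (-1/(-21 + 0)*(-2) + 16)**2 = (-1/(-21)*(-2) + 16)**2 = (-1*(-1/21)*(-2) + 16)**2 = ((1/21)*(-2) + 16)**2 = (-2/21 + 16)**2 = (334/21)**2 = 111556/441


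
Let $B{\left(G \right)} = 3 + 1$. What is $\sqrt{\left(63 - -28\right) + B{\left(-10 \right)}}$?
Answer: $\sqrt{95} \approx 9.7468$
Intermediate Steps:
$B{\left(G \right)} = 4$
$\sqrt{\left(63 - -28\right) + B{\left(-10 \right)}} = \sqrt{\left(63 - -28\right) + 4} = \sqrt{\left(63 + 28\right) + 4} = \sqrt{91 + 4} = \sqrt{95}$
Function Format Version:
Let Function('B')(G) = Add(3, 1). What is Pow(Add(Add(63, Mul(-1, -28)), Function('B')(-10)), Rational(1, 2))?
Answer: Pow(95, Rational(1, 2)) ≈ 9.7468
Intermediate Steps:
Function('B')(G) = 4
Pow(Add(Add(63, Mul(-1, -28)), Function('B')(-10)), Rational(1, 2)) = Pow(Add(Add(63, Mul(-1, -28)), 4), Rational(1, 2)) = Pow(Add(Add(63, 28), 4), Rational(1, 2)) = Pow(Add(91, 4), Rational(1, 2)) = Pow(95, Rational(1, 2))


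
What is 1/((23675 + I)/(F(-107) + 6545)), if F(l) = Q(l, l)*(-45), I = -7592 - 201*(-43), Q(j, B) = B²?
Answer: -254330/12363 ≈ -20.572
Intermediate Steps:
I = 1051 (I = -7592 + 8643 = 1051)
F(l) = -45*l² (F(l) = l²*(-45) = -45*l²)
1/((23675 + I)/(F(-107) + 6545)) = 1/((23675 + 1051)/(-45*(-107)² + 6545)) = 1/(24726/(-45*11449 + 6545)) = 1/(24726/(-515205 + 6545)) = 1/(24726/(-508660)) = 1/(24726*(-1/508660)) = 1/(-12363/254330) = -254330/12363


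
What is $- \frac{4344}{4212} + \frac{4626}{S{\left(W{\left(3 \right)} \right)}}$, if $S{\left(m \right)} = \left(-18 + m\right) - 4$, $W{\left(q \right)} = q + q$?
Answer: $- \frac{814759}{2808} \approx -290.16$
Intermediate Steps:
$W{\left(q \right)} = 2 q$
$S{\left(m \right)} = -22 + m$
$- \frac{4344}{4212} + \frac{4626}{S{\left(W{\left(3 \right)} \right)}} = - \frac{4344}{4212} + \frac{4626}{-22 + 2 \cdot 3} = \left(-4344\right) \frac{1}{4212} + \frac{4626}{-22 + 6} = - \frac{362}{351} + \frac{4626}{-16} = - \frac{362}{351} + 4626 \left(- \frac{1}{16}\right) = - \frac{362}{351} - \frac{2313}{8} = - \frac{814759}{2808}$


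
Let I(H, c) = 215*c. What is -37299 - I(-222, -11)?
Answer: -34934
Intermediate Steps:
-37299 - I(-222, -11) = -37299 - 215*(-11) = -37299 - 1*(-2365) = -37299 + 2365 = -34934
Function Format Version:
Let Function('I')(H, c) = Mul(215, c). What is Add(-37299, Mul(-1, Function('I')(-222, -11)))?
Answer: -34934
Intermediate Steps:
Add(-37299, Mul(-1, Function('I')(-222, -11))) = Add(-37299, Mul(-1, Mul(215, -11))) = Add(-37299, Mul(-1, -2365)) = Add(-37299, 2365) = -34934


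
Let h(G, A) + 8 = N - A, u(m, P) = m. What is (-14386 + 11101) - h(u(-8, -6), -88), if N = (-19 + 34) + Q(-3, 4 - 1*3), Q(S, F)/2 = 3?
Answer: -3386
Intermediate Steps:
Q(S, F) = 6 (Q(S, F) = 2*3 = 6)
N = 21 (N = (-19 + 34) + 6 = 15 + 6 = 21)
h(G, A) = 13 - A (h(G, A) = -8 + (21 - A) = 13 - A)
(-14386 + 11101) - h(u(-8, -6), -88) = (-14386 + 11101) - (13 - 1*(-88)) = -3285 - (13 + 88) = -3285 - 1*101 = -3285 - 101 = -3386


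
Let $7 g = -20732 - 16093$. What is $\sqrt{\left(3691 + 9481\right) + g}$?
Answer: $\frac{\sqrt{387653}}{7} \approx 88.945$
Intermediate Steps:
$g = - \frac{36825}{7}$ ($g = \frac{-20732 - 16093}{7} = \frac{1}{7} \left(-36825\right) = - \frac{36825}{7} \approx -5260.7$)
$\sqrt{\left(3691 + 9481\right) + g} = \sqrt{\left(3691 + 9481\right) - \frac{36825}{7}} = \sqrt{13172 - \frac{36825}{7}} = \sqrt{\frac{55379}{7}} = \frac{\sqrt{387653}}{7}$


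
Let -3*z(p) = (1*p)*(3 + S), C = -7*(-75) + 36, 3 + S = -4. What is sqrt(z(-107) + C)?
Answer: sqrt(3765)/3 ≈ 20.453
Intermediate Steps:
S = -7 (S = -3 - 4 = -7)
C = 561 (C = 525 + 36 = 561)
z(p) = 4*p/3 (z(p) = -1*p*(3 - 7)/3 = -p*(-4)/3 = -(-4)*p/3 = 4*p/3)
sqrt(z(-107) + C) = sqrt((4/3)*(-107) + 561) = sqrt(-428/3 + 561) = sqrt(1255/3) = sqrt(3765)/3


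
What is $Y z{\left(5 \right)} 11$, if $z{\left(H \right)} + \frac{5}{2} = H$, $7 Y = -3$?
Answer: $- \frac{165}{14} \approx -11.786$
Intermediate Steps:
$Y = - \frac{3}{7}$ ($Y = \frac{1}{7} \left(-3\right) = - \frac{3}{7} \approx -0.42857$)
$z{\left(H \right)} = - \frac{5}{2} + H$
$Y z{\left(5 \right)} 11 = - \frac{3 \left(- \frac{5}{2} + 5\right)}{7} \cdot 11 = \left(- \frac{3}{7}\right) \frac{5}{2} \cdot 11 = \left(- \frac{15}{14}\right) 11 = - \frac{165}{14}$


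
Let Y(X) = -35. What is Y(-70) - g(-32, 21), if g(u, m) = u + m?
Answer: -24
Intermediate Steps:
g(u, m) = m + u
Y(-70) - g(-32, 21) = -35 - (21 - 32) = -35 - 1*(-11) = -35 + 11 = -24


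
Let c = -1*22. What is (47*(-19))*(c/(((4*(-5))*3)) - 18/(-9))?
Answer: -63403/30 ≈ -2113.4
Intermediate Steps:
c = -22
(47*(-19))*(c/(((4*(-5))*3)) - 18/(-9)) = (47*(-19))*(-22/((4*(-5))*3) - 18/(-9)) = -893*(-22/((-20*3)) - 18*(-⅑)) = -893*(-22/(-60) + 2) = -893*(-22*(-1/60) + 2) = -893*(11/30 + 2) = -893*71/30 = -63403/30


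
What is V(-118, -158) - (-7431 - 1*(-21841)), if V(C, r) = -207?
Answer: -14617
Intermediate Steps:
V(-118, -158) - (-7431 - 1*(-21841)) = -207 - (-7431 - 1*(-21841)) = -207 - (-7431 + 21841) = -207 - 1*14410 = -207 - 14410 = -14617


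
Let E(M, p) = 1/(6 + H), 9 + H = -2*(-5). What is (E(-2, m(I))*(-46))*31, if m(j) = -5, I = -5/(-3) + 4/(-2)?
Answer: -1426/7 ≈ -203.71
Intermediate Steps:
H = 1 (H = -9 - 2*(-5) = -9 + 10 = 1)
I = -1/3 (I = -5*(-1/3) + 4*(-1/2) = 5/3 - 2 = -1/3 ≈ -0.33333)
E(M, p) = 1/7 (E(M, p) = 1/(6 + 1) = 1/7)
(E(-2, m(I))*(-46))*31 = ((1/7)*(-46))*31 = -46/7*31 = -1426/7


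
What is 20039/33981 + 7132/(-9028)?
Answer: -15360100/76695117 ≈ -0.20027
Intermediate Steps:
20039/33981 + 7132/(-9028) = 20039*(1/33981) + 7132*(-1/9028) = 20039/33981 - 1783/2257 = -15360100/76695117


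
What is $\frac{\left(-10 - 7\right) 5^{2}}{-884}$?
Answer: $\frac{25}{52} \approx 0.48077$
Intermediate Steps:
$\frac{\left(-10 - 7\right) 5^{2}}{-884} = \left(-17\right) 25 \left(- \frac{1}{884}\right) = \left(-425\right) \left(- \frac{1}{884}\right) = \frac{25}{52}$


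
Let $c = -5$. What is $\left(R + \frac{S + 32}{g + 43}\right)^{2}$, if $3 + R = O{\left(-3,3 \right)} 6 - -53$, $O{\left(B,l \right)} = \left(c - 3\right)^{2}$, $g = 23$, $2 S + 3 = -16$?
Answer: $\frac{365230321}{1936} \approx 1.8865 \cdot 10^{5}$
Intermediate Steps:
$S = - \frac{19}{2}$ ($S = - \frac{3}{2} + \frac{1}{2} \left(-16\right) = - \frac{3}{2} - 8 = - \frac{19}{2} \approx -9.5$)
$O{\left(B,l \right)} = 64$ ($O{\left(B,l \right)} = \left(-5 - 3\right)^{2} = \left(-8\right)^{2} = 64$)
$R = 434$ ($R = -3 + \left(64 \cdot 6 - -53\right) = -3 + \left(384 + 53\right) = -3 + 437 = 434$)
$\left(R + \frac{S + 32}{g + 43}\right)^{2} = \left(434 + \frac{- \frac{19}{2} + 32}{23 + 43}\right)^{2} = \left(434 + \frac{45}{2 \cdot 66}\right)^{2} = \left(434 + \frac{45}{2} \cdot \frac{1}{66}\right)^{2} = \left(434 + \frac{15}{44}\right)^{2} = \left(\frac{19111}{44}\right)^{2} = \frac{365230321}{1936}$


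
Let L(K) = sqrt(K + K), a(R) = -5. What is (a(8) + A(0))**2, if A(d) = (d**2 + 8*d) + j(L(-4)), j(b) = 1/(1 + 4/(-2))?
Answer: 36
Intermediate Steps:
L(K) = sqrt(2)*sqrt(K) (L(K) = sqrt(2*K) = sqrt(2)*sqrt(K))
j(b) = -1 (j(b) = 1/(1 + 4*(-1/2)) = 1/(1 - 2) = 1/(-1) = -1)
A(d) = -1 + d**2 + 8*d (A(d) = (d**2 + 8*d) - 1 = -1 + d**2 + 8*d)
(a(8) + A(0))**2 = (-5 + (-1 + 0**2 + 8*0))**2 = (-5 + (-1 + 0 + 0))**2 = (-5 - 1)**2 = (-6)**2 = 36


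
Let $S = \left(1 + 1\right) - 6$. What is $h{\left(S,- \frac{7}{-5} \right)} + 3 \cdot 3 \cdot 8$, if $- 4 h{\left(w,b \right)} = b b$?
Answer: $\frac{7151}{100} \approx 71.51$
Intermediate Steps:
$S = -4$ ($S = 2 - 6 = -4$)
$h{\left(w,b \right)} = - \frac{b^{2}}{4}$ ($h{\left(w,b \right)} = - \frac{b b}{4} = - \frac{b^{2}}{4}$)
$h{\left(S,- \frac{7}{-5} \right)} + 3 \cdot 3 \cdot 8 = - \frac{\left(- \frac{7}{-5}\right)^{2}}{4} + 3 \cdot 3 \cdot 8 = - \frac{\left(\left(-7\right) \left(- \frac{1}{5}\right)\right)^{2}}{4} + 9 \cdot 8 = - \frac{\left(\frac{7}{5}\right)^{2}}{4} + 72 = \left(- \frac{1}{4}\right) \frac{49}{25} + 72 = - \frac{49}{100} + 72 = \frac{7151}{100}$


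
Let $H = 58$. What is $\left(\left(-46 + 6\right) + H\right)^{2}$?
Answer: $324$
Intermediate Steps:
$\left(\left(-46 + 6\right) + H\right)^{2} = \left(\left(-46 + 6\right) + 58\right)^{2} = \left(-40 + 58\right)^{2} = 18^{2} = 324$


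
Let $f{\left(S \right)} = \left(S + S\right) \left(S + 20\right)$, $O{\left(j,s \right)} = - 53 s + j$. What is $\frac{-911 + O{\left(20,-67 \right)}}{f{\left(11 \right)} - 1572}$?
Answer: $- \frac{266}{89} \approx -2.9888$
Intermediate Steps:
$O{\left(j,s \right)} = j - 53 s$
$f{\left(S \right)} = 2 S \left(20 + S\right)$
$\frac{-911 + O{\left(20,-67 \right)}}{f{\left(11 \right)} - 1572} = \frac{-911 + \left(20 - -3551\right)}{2 \cdot 11 \left(20 + 11\right) - 1572} = \frac{-911 + \left(20 + 3551\right)}{2 \cdot 11 \cdot 31 - 1572} = \frac{-911 + 3571}{682 - 1572} = \frac{2660}{-890} = 2660 \left(- \frac{1}{890}\right) = - \frac{266}{89}$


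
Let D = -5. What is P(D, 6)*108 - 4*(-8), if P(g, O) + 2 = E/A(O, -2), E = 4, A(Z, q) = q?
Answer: -400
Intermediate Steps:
P(g, O) = -4 (P(g, O) = -2 + 4/(-2) = -2 + 4*(-½) = -2 - 2 = -4)
P(D, 6)*108 - 4*(-8) = -4*108 - 4*(-8) = -432 + 32 = -400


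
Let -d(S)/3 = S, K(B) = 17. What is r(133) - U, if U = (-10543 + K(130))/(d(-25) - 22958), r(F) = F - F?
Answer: -10526/22883 ≈ -0.45999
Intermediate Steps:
d(S) = -3*S
r(F) = 0
U = 10526/22883 (U = (-10543 + 17)/(-3*(-25) - 22958) = -10526/(75 - 22958) = -10526/(-22883) = -10526*(-1/22883) = 10526/22883 ≈ 0.45999)
r(133) - U = 0 - 1*10526/22883 = 0 - 10526/22883 = -10526/22883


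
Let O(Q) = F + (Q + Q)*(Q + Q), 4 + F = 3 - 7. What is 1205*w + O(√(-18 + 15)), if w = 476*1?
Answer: 573560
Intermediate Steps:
w = 476
F = -8 (F = -4 + (3 - 7) = -4 - 4 = -8)
O(Q) = -8 + 4*Q² (O(Q) = -8 + (Q + Q)*(Q + Q) = -8 + (2*Q)*(2*Q) = -8 + 4*Q²)
1205*w + O(√(-18 + 15)) = 1205*476 + (-8 + 4*(√(-18 + 15))²) = 573580 + (-8 + 4*(√(-3))²) = 573580 + (-8 + 4*(I*√3)²) = 573580 + (-8 + 4*(-3)) = 573580 + (-8 - 12) = 573580 - 20 = 573560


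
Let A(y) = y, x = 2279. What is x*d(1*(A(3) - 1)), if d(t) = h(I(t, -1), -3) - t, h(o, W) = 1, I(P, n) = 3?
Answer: -2279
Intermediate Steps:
d(t) = 1 - t
x*d(1*(A(3) - 1)) = 2279*(1 - (3 - 1)) = 2279*(1 - 2) = 2279*(-1) = -2279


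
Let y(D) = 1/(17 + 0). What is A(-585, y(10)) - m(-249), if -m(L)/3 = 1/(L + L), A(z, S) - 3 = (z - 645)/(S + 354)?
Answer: -479617/999154 ≈ -0.48002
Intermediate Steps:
y(D) = 1/17
A(z, S) = 3 + (-645 + z)/(354 + S) (A(z, S) = 3 + (z - 645)/(S + 354) = 3 + (-645 + z)/(354 + S))
m(L) = -3/(2*L) (m(L) = -3/(L + L) = -3*1/(2*L) = -3/(2*L))
A(-585, y(10)) - m(-249) = (417 - 585 + 3*(1/17))/(354 + 1/17) - (-3)/(2*(-249)) = (417 - 585 + 3/17)/(6019/17) - (-3)*(-1)/(2*249) = (17/6019)*(-2853/17) - 1*1/166 = -2853/6019 - 1/166 = -479617/999154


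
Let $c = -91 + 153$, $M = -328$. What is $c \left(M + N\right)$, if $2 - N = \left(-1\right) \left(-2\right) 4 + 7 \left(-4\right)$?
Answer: $-18972$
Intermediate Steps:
$c = 62$
$N = 22$ ($N = 2 - \left(\left(-1\right) \left(-2\right) 4 + 7 \left(-4\right)\right) = 2 - \left(2 \cdot 4 - 28\right) = 2 - \left(8 - 28\right) = 2 - -20 = 2 + 20 = 22$)
$c \left(M + N\right) = 62 \left(-328 + 22\right) = 62 \left(-306\right) = -18972$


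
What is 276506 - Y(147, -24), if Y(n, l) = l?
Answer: 276530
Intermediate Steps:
276506 - Y(147, -24) = 276506 - 1*(-24) = 276506 + 24 = 276530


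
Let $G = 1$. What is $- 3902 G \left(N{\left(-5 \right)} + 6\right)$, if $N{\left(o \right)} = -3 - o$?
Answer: $-31216$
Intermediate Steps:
$- 3902 G \left(N{\left(-5 \right)} + 6\right) = - 3902 \cdot 1 \left(\left(-3 - -5\right) + 6\right) = - 3902 \cdot 1 \left(\left(-3 + 5\right) + 6\right) = - 3902 \cdot 1 \left(2 + 6\right) = - 3902 \cdot 1 \cdot 8 = \left(-3902\right) 8 = -31216$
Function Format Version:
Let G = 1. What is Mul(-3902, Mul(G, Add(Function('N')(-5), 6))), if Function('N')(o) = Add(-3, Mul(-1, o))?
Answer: -31216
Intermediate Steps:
Mul(-3902, Mul(G, Add(Function('N')(-5), 6))) = Mul(-3902, Mul(1, Add(Add(-3, Mul(-1, -5)), 6))) = Mul(-3902, Mul(1, Add(Add(-3, 5), 6))) = Mul(-3902, Mul(1, Add(2, 6))) = Mul(-3902, Mul(1, 8)) = Mul(-3902, 8) = -31216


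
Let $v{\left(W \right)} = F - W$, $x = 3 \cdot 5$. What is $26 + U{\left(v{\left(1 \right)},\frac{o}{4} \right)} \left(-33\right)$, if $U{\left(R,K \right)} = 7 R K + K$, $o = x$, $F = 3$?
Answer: $- \frac{7321}{4} \approx -1830.3$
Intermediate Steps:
$x = 15$
$v{\left(W \right)} = 3 - W$
$o = 15$
$U{\left(R,K \right)} = K + 7 K R$ ($U{\left(R,K \right)} = 7 K R + K = K + 7 K R$)
$26 + U{\left(v{\left(1 \right)},\frac{o}{4} \right)} \left(-33\right) = 26 + \frac{15}{4} \left(1 + 7 \left(3 - 1\right)\right) \left(-33\right) = 26 + 15 \cdot \frac{1}{4} \left(1 + 7 \left(3 - 1\right)\right) \left(-33\right) = 26 + \frac{15 \left(1 + 7 \cdot 2\right)}{4} \left(-33\right) = 26 + \frac{15 \left(1 + 14\right)}{4} \left(-33\right) = 26 + \frac{15}{4} \cdot 15 \left(-33\right) = 26 + \frac{225}{4} \left(-33\right) = 26 - \frac{7425}{4} = - \frac{7321}{4}$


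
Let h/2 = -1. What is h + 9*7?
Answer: 61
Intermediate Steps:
h = -2 (h = 2*(-1) = -2)
h + 9*7 = -2 + 9*7 = -2 + 63 = 61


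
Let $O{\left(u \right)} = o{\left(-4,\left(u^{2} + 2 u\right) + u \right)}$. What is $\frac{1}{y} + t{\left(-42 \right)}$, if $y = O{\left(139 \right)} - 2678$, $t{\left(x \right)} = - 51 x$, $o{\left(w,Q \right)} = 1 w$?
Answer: $\frac{5744843}{2682} \approx 2142.0$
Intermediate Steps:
$o{\left(w,Q \right)} = w$
$O{\left(u \right)} = -4$
$y = -2682$ ($y = -4 - 2678 = -2682$)
$\frac{1}{y} + t{\left(-42 \right)} = \frac{1}{-2682} - -2142 = - \frac{1}{2682} + 2142 = \frac{5744843}{2682}$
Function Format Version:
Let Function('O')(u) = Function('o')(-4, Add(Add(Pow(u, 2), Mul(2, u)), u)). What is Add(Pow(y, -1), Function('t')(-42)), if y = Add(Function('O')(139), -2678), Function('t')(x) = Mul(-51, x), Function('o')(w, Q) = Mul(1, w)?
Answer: Rational(5744843, 2682) ≈ 2142.0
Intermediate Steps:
Function('o')(w, Q) = w
Function('O')(u) = -4
y = -2682 (y = Add(-4, -2678) = -2682)
Add(Pow(y, -1), Function('t')(-42)) = Add(Pow(-2682, -1), Mul(-51, -42)) = Add(Rational(-1, 2682), 2142) = Rational(5744843, 2682)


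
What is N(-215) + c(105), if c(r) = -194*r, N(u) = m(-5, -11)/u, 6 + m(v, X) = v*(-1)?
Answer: -4379549/215 ≈ -20370.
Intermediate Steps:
m(v, X) = -6 - v (m(v, X) = -6 + v*(-1) = -6 - v)
N(u) = -1/u (N(u) = (-6 - 1*(-5))/u = (-6 + 5)/u = -1/u)
N(-215) + c(105) = -1/(-215) - 194*105 = -1*(-1/215) - 20370 = 1/215 - 20370 = -4379549/215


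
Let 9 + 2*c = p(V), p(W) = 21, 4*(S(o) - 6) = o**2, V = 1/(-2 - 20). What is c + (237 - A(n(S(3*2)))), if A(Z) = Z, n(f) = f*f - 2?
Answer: 20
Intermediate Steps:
V = -1/22 (V = 1/(-22) = -1/22 ≈ -0.045455)
S(o) = 6 + o**2/4
n(f) = -2 + f**2 (n(f) = f**2 - 2 = -2 + f**2)
c = 6 (c = -9/2 + (1/2)*21 = -9/2 + 21/2 = 6)
c + (237 - A(n(S(3*2)))) = 6 + (237 - (-2 + (6 + (3*2)**2/4)**2)) = 6 + (237 - (-2 + (6 + (1/4)*6**2)**2)) = 6 + (237 - (-2 + (6 + (1/4)*36)**2)) = 6 + (237 - (-2 + (6 + 9)**2)) = 6 + (237 - (-2 + 15**2)) = 6 + (237 - (-2 + 225)) = 6 + (237 - 1*223) = 6 + (237 - 223) = 6 + 14 = 20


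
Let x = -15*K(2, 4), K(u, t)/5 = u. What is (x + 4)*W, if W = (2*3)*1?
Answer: -876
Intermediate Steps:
W = 6 (W = 6*1 = 6)
K(u, t) = 5*u
x = -150 (x = -75*2 = -15*10 = -150)
(x + 4)*W = (-150 + 4)*6 = -146*6 = -876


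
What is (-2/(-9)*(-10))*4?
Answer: -80/9 ≈ -8.8889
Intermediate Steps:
(-2/(-9)*(-10))*4 = (-2*(-⅑)*(-10))*4 = ((2/9)*(-10))*4 = -20/9*4 = -80/9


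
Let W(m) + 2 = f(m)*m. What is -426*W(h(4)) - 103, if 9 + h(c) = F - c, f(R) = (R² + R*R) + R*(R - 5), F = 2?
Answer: 1959497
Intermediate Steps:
f(R) = 2*R² + R*(-5 + R) (f(R) = (R² + R²) + R*(-5 + R) = 2*R² + R*(-5 + R))
h(c) = -7 - c (h(c) = -9 + (2 - c) = -7 - c)
W(m) = -2 + m²*(-5 + 3*m) (W(m) = -2 + (m*(-5 + 3*m))*m = -2 + m²*(-5 + 3*m))
-426*W(h(4)) - 103 = -426*(-2 + (-7 - 1*4)²*(-5 + 3*(-7 - 1*4))) - 103 = -426*(-2 + (-7 - 4)²*(-5 + 3*(-7 - 4))) - 103 = -426*(-2 + (-11)²*(-5 + 3*(-11))) - 103 = -426*(-2 + 121*(-5 - 33)) - 103 = -426*(-2 + 121*(-38)) - 103 = -426*(-2 - 4598) - 103 = -426*(-4600) - 103 = 1959600 - 103 = 1959497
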